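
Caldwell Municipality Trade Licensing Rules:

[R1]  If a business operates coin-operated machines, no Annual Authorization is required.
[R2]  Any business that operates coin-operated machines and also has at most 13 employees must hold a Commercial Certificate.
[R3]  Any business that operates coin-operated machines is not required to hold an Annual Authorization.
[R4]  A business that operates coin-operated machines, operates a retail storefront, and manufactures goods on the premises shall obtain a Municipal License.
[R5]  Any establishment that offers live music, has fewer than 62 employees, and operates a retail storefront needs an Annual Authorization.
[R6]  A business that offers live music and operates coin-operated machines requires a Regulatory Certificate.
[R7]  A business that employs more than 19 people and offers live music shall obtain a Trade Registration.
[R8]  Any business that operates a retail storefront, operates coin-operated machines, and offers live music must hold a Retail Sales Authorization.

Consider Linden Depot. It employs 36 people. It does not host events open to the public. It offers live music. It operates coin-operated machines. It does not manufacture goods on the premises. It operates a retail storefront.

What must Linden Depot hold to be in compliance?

[R1] operates coin-operated machines → exempt from Annual Authorization.
[R2] operates coin-operated machines; employees 36 > 13 → Commercial Certificate not required.
[R3] operates coin-operated machines → exempt from Annual Authorization.
[R4] operates coin-operated machines; operates a retail storefront; does not manufacture goods on the premises → Municipal License not required.
[R5] offers live music; employees 36 < 62; operates a retail storefront → Annual Authorization required.
[R6] offers live music; operates coin-operated machines → Regulatory Certificate required.
[R7] employees 36 > 19; offers live music → Trade Registration required.
[R8] operates a retail storefront; operates coin-operated machines; offers live music → Retail Sales Authorization required.

Regulatory Certificate, Retail Sales Authorization, Trade Registration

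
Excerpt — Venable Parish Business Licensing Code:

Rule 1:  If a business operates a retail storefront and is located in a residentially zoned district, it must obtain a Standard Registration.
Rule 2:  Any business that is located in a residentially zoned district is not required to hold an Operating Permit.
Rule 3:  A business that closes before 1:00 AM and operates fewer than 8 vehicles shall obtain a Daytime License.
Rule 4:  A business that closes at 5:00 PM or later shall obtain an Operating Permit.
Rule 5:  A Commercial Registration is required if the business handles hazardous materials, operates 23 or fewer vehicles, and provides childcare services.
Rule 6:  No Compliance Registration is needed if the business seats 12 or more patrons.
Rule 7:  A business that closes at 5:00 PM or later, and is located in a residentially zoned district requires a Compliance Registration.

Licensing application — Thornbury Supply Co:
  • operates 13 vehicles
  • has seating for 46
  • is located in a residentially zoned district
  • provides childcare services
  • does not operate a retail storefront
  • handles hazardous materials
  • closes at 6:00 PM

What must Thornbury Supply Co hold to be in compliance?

Commercial Registration

Rule 1: does not operate a retail storefront; is located in a residentially zoned district → Standard Registration not required.
Rule 2: is located in a residentially zoned district → exempt from Operating Permit.
Rule 3: closes 6:00 PM, at/before 1:00 AM; vehicles 13 ≥ 8 → Daytime License not required.
Rule 4: closes 6:00 PM, after 5:00 PM → Operating Permit required.
Rule 5: handles hazardous materials; vehicles 13 ≤ 23; provides childcare services → Commercial Registration required.
Rule 6: seating 46 ≥ 12 → exempt from Compliance Registration.
Rule 7: closes 6:00 PM, after 5:00 PM; is located in a residentially zoned district → Compliance Registration required.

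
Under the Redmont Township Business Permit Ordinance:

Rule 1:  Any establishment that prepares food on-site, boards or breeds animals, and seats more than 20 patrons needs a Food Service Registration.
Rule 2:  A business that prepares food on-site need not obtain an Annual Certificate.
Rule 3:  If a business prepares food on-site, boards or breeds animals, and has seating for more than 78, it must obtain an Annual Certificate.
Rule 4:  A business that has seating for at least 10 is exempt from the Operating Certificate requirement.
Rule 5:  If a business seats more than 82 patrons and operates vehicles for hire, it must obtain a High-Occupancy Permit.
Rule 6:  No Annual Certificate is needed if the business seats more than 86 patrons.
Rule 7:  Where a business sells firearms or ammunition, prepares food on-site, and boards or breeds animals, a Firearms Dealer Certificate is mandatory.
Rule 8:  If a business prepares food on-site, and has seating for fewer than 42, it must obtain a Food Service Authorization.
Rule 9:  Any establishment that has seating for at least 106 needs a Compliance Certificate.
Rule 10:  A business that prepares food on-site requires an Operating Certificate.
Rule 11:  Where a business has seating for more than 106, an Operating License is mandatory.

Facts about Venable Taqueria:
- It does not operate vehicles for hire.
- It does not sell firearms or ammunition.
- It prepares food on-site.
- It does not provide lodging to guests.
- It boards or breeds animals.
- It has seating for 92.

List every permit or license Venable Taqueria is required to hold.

Rule 1: prepares food on-site; boards or breeds animals; seating 92 > 20 → Food Service Registration required.
Rule 2: prepares food on-site → exempt from Annual Certificate.
Rule 3: prepares food on-site; boards or breeds animals; seating 92 > 78 → Annual Certificate required.
Rule 4: seating 92 ≥ 10 → exempt from Operating Certificate.
Rule 5: seating 92 > 82; does not operate vehicles for hire → High-Occupancy Permit not required.
Rule 6: seating 92 > 86 → exempt from Annual Certificate.
Rule 7: does not sell firearms or ammunition; prepares food on-site; boards or breeds animals → Firearms Dealer Certificate not required.
Rule 8: prepares food on-site; seating 92 ≥ 42 → Food Service Authorization not required.
Rule 9: seating 92 < 106 → Compliance Certificate not required.
Rule 10: prepares food on-site → Operating Certificate required.
Rule 11: seating 92 ≤ 106 → Operating License not required.

Food Service Registration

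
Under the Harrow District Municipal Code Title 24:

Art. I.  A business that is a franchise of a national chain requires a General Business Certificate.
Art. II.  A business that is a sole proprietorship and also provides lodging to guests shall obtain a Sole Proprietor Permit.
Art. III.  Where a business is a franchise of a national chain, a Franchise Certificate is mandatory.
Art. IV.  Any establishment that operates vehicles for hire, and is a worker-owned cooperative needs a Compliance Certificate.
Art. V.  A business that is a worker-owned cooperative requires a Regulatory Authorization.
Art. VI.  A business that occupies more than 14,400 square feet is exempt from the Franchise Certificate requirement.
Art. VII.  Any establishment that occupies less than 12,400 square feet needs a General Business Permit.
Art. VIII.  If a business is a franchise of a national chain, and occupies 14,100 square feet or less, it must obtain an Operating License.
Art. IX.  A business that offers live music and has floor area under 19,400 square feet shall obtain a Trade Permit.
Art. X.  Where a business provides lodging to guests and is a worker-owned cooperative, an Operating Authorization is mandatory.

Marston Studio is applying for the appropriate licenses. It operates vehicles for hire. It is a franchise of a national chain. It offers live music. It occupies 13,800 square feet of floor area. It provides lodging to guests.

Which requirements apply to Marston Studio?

Art. I. is a franchise of a national chain → General Business Certificate required.
Art. II. is a franchise of a national chain (not: is a sole proprietorship); provides lodging to guests → Sole Proprietor Permit not required.
Art. III. is a franchise of a national chain → Franchise Certificate required.
Art. IV. operates vehicles for hire; is a franchise of a national chain (not: is a worker-owned cooperative) → Compliance Certificate not required.
Art. V. is a franchise of a national chain (not: is a worker-owned cooperative) → Regulatory Authorization not required.
Art. VI. floor area 13,800 square feet ≤ 14,400 square feet → Franchise Certificate exemption does not apply.
Art. VII. floor area 13,800 square feet ≥ 12,400 square feet → General Business Permit not required.
Art. VIII. is a franchise of a national chain; floor area 13,800 square feet ≤ 14,100 square feet → Operating License required.
Art. IX. offers live music; floor area 13,800 square feet < 19,400 square feet → Trade Permit required.
Art. X. provides lodging to guests; is a franchise of a national chain (not: is a worker-owned cooperative) → Operating Authorization not required.

Franchise Certificate, General Business Certificate, Operating License, Trade Permit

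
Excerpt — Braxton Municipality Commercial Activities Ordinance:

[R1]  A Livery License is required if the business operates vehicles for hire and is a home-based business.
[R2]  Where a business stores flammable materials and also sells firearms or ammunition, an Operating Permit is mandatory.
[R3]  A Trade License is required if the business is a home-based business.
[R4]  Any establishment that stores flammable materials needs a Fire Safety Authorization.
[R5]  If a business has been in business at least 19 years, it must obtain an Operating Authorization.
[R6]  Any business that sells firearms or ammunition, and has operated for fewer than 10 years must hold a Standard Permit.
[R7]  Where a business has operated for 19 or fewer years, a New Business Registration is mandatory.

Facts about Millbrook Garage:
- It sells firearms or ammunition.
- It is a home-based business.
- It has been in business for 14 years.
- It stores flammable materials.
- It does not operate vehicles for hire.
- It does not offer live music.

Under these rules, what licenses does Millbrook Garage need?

[R1] does not operate vehicles for hire; is a home-based business → Livery License not required.
[R2] stores flammable materials; sells firearms or ammunition → Operating Permit required.
[R3] is a home-based business → Trade License required.
[R4] stores flammable materials → Fire Safety Authorization required.
[R5] years in business 14 < 19 → Operating Authorization not required.
[R6] sells firearms or ammunition; years in business 14 ≥ 10 → Standard Permit not required.
[R7] years in business 14 ≤ 19 → New Business Registration required.

Fire Safety Authorization, New Business Registration, Operating Permit, Trade License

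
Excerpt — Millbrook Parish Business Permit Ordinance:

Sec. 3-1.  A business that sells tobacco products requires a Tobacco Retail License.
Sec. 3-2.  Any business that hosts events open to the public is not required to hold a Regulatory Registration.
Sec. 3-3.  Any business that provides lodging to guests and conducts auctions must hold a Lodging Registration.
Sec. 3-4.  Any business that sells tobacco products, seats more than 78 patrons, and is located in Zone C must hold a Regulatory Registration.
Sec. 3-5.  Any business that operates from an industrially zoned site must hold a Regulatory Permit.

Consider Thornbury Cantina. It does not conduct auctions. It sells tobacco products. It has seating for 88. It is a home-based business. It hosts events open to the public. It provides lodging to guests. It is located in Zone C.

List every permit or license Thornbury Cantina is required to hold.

Sec. 3-1. sells tobacco products → Tobacco Retail License required.
Sec. 3-2. hosts events open to the public → exempt from Regulatory Registration.
Sec. 3-3. provides lodging to guests; does not conduct auctions → Lodging Registration not required.
Sec. 3-4. sells tobacco products; seating 88 > 78; is located in Zone C → Regulatory Registration required.
Sec. 3-5. is a home-based business (not: operates from an industrially zoned site) → Regulatory Permit not required.

Tobacco Retail License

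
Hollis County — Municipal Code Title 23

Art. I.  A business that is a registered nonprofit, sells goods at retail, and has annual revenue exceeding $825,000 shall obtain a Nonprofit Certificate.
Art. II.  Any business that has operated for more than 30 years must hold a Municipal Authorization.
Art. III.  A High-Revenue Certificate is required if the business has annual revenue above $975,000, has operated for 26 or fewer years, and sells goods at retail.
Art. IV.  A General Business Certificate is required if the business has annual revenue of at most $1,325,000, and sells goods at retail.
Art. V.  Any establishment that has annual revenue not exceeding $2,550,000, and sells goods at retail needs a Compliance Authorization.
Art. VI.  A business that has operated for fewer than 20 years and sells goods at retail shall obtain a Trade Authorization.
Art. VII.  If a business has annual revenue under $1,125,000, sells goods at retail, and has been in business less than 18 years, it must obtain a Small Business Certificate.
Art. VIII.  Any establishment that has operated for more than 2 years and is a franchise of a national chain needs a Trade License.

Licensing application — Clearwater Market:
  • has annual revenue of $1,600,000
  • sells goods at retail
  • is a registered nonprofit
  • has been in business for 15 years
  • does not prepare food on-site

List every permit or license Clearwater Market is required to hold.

Compliance Authorization, High-Revenue Certificate, Nonprofit Certificate, Trade Authorization

Art. I. is a registered nonprofit; sells goods at retail; revenue $1,600,000 > $825,000 → Nonprofit Certificate required.
Art. II. years in business 15 ≤ 30 → Municipal Authorization not required.
Art. III. revenue $1,600,000 > $975,000; years in business 15 ≤ 26; sells goods at retail → High-Revenue Certificate required.
Art. IV. revenue $1,600,000 > $1,325,000; sells goods at retail → General Business Certificate not required.
Art. V. revenue $1,600,000 ≤ $2,550,000; sells goods at retail → Compliance Authorization required.
Art. VI. years in business 15 < 20; sells goods at retail → Trade Authorization required.
Art. VII. revenue $1,600,000 ≥ $1,125,000; sells goods at retail; years in business 15 < 18 → Small Business Certificate not required.
Art. VIII. years in business 15 > 2; is a registered nonprofit (not: is a franchise of a national chain) → Trade License not required.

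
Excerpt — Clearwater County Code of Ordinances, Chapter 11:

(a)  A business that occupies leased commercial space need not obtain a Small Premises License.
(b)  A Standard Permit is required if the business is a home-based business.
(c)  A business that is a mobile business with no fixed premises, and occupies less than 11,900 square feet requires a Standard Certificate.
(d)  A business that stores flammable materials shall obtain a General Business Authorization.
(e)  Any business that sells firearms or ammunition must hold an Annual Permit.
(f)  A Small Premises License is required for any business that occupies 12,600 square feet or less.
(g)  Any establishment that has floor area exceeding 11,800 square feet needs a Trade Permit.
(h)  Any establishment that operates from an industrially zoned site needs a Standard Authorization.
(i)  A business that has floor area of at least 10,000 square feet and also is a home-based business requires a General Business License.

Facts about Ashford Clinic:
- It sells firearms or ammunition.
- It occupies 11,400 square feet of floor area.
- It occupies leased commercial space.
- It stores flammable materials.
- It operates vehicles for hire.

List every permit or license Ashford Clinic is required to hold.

(a) occupies leased commercial space → exempt from Small Premises License.
(b) occupies leased commercial space (not: is a home-based business) → Standard Permit not required.
(c) occupies leased commercial space (not: is a mobile business with no fixed premises); floor area 11,400 square feet < 11,900 square feet → Standard Certificate not required.
(d) stores flammable materials → General Business Authorization required.
(e) sells firearms or ammunition → Annual Permit required.
(f) floor area 11,400 square feet ≤ 12,600 square feet → Small Premises License required.
(g) floor area 11,400 square feet ≤ 11,800 square feet → Trade Permit not required.
(h) occupies leased commercial space (not: operates from an industrially zoned site) → Standard Authorization not required.
(i) floor area 11,400 square feet ≥ 10,000 square feet; occupies leased commercial space (not: is a home-based business) → General Business License not required.

Annual Permit, General Business Authorization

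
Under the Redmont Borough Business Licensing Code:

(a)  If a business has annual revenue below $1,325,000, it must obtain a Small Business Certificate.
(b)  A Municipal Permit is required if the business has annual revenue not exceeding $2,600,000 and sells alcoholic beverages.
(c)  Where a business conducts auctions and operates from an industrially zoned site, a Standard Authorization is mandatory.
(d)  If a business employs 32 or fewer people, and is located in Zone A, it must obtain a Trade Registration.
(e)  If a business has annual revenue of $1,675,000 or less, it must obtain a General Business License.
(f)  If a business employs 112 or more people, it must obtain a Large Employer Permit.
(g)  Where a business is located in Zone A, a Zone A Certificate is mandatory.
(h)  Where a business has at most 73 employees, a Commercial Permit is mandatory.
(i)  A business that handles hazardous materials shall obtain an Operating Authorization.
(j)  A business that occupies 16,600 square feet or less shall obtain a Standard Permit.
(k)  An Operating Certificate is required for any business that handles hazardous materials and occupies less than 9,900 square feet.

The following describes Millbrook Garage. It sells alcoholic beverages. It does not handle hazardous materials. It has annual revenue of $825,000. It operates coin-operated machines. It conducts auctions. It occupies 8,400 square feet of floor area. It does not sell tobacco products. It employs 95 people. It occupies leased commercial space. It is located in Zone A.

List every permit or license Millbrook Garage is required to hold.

General Business License, Municipal Permit, Small Business Certificate, Standard Permit, Zone A Certificate

(a) revenue $825,000 < $1,325,000 → Small Business Certificate required.
(b) revenue $825,000 ≤ $2,600,000; sells alcoholic beverages → Municipal Permit required.
(c) conducts auctions; occupies leased commercial space (not: operates from an industrially zoned site) → Standard Authorization not required.
(d) employees 95 > 32; is located in Zone A → Trade Registration not required.
(e) revenue $825,000 ≤ $1,675,000 → General Business License required.
(f) employees 95 < 112 → Large Employer Permit not required.
(g) is located in Zone A → Zone A Certificate required.
(h) employees 95 > 73 → Commercial Permit not required.
(i) does not handle hazardous materials → Operating Authorization not required.
(j) floor area 8,400 square feet ≤ 16,600 square feet → Standard Permit required.
(k) does not handle hazardous materials; floor area 8,400 square feet < 9,900 square feet → Operating Certificate not required.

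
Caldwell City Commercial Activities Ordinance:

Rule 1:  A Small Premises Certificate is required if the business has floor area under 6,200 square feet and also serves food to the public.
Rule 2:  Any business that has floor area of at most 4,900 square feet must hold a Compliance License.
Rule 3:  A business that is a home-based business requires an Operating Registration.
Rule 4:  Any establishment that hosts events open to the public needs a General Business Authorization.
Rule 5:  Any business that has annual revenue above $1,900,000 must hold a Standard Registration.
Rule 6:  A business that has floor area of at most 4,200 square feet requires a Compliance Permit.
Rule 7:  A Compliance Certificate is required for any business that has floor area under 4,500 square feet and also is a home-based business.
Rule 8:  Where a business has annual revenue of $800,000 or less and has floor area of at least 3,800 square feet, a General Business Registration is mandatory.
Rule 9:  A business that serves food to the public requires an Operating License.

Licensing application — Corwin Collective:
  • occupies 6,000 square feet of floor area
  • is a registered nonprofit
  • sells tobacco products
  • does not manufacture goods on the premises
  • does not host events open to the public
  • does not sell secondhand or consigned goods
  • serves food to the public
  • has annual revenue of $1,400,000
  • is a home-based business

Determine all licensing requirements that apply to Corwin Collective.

Rule 1: floor area 6,000 square feet < 6,200 square feet; serves food to the public → Small Premises Certificate required.
Rule 2: floor area 6,000 square feet > 4,900 square feet → Compliance License not required.
Rule 3: is a home-based business → Operating Registration required.
Rule 4: does not host events open to the public → General Business Authorization not required.
Rule 5: revenue $1,400,000 ≤ $1,900,000 → Standard Registration not required.
Rule 6: floor area 6,000 square feet > 4,200 square feet → Compliance Permit not required.
Rule 7: floor area 6,000 square feet ≥ 4,500 square feet; is a home-based business → Compliance Certificate not required.
Rule 8: revenue $1,400,000 > $800,000; floor area 6,000 square feet ≥ 3,800 square feet → General Business Registration not required.
Rule 9: serves food to the public → Operating License required.

Operating License, Operating Registration, Small Premises Certificate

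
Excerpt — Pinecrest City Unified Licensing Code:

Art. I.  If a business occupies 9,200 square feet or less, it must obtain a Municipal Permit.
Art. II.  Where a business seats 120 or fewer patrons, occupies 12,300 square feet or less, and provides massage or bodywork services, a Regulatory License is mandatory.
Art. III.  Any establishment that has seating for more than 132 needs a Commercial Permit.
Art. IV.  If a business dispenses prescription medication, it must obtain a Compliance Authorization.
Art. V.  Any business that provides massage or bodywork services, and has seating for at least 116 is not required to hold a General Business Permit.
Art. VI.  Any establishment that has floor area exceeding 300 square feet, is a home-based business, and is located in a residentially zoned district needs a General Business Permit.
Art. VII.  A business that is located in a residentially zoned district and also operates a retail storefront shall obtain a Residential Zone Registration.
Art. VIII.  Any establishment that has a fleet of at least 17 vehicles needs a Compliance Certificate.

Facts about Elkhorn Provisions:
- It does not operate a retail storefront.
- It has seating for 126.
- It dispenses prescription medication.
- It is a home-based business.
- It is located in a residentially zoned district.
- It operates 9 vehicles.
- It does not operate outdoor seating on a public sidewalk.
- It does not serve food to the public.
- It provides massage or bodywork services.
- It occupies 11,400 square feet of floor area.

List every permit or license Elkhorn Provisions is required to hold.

Compliance Authorization

Art. I. floor area 11,400 square feet > 9,200 square feet → Municipal Permit not required.
Art. II. seating 126 > 120; floor area 11,400 square feet ≤ 12,300 square feet; provides massage or bodywork services → Regulatory License not required.
Art. III. seating 126 ≤ 132 → Commercial Permit not required.
Art. IV. dispenses prescription medication → Compliance Authorization required.
Art. V. provides massage or bodywork services; seating 126 ≥ 116 → exempt from General Business Permit.
Art. VI. floor area 11,400 square feet > 300 square feet; is a home-based business; is located in a residentially zoned district → General Business Permit required.
Art. VII. is located in a residentially zoned district; does not operate a retail storefront → Residential Zone Registration not required.
Art. VIII. vehicles 9 < 17 → Compliance Certificate not required.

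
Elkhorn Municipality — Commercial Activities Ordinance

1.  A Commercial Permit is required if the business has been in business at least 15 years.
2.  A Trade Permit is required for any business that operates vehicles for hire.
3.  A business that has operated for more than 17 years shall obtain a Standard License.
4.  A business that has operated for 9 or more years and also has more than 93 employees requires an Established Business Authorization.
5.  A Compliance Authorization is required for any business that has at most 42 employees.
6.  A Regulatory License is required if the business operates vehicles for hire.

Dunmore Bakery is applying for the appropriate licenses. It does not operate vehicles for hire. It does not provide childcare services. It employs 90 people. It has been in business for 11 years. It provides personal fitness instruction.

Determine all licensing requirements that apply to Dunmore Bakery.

None

1. years in business 11 < 15 → Commercial Permit not required.
2. does not operate vehicles for hire → Trade Permit not required.
3. years in business 11 ≤ 17 → Standard License not required.
4. years in business 11 ≥ 9; employees 90 ≤ 93 → Established Business Authorization not required.
5. employees 90 > 42 → Compliance Authorization not required.
6. does not operate vehicles for hire → Regulatory License not required.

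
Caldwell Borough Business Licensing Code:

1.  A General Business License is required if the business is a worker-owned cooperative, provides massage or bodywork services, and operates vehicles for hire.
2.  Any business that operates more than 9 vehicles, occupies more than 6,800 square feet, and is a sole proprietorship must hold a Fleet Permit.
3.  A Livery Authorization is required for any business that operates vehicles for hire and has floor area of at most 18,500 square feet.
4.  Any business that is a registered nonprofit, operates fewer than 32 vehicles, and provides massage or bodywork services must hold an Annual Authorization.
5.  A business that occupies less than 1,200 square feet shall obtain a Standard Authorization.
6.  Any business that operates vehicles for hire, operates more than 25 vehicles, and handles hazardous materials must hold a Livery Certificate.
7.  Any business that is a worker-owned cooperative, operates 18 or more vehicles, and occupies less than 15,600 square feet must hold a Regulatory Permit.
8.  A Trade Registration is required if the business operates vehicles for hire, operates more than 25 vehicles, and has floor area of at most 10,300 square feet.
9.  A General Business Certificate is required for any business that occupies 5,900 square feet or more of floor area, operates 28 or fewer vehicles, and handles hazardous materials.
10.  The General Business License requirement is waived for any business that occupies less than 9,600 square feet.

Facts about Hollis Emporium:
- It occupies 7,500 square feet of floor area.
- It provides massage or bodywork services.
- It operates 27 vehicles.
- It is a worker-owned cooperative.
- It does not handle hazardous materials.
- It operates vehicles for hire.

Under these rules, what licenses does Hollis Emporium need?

Livery Authorization, Regulatory Permit, Trade Registration

1. is a worker-owned cooperative; provides massage or bodywork services; operates vehicles for hire → General Business License required.
2. vehicles 27 > 9; floor area 7,500 square feet > 6,800 square feet; is a worker-owned cooperative (not: is a sole proprietorship) → Fleet Permit not required.
3. operates vehicles for hire; floor area 7,500 square feet ≤ 18,500 square feet → Livery Authorization required.
4. is a worker-owned cooperative (not: is a registered nonprofit); vehicles 27 < 32; provides massage or bodywork services → Annual Authorization not required.
5. floor area 7,500 square feet ≥ 1,200 square feet → Standard Authorization not required.
6. operates vehicles for hire; vehicles 27 > 25; does not handle hazardous materials → Livery Certificate not required.
7. is a worker-owned cooperative; vehicles 27 ≥ 18; floor area 7,500 square feet < 15,600 square feet → Regulatory Permit required.
8. operates vehicles for hire; vehicles 27 > 25; floor area 7,500 square feet ≤ 10,300 square feet → Trade Registration required.
9. floor area 7,500 square feet ≥ 5,900 square feet; vehicles 27 ≤ 28; does not handle hazardous materials → General Business Certificate not required.
10. floor area 7,500 square feet < 9,600 square feet → exempt from General Business License.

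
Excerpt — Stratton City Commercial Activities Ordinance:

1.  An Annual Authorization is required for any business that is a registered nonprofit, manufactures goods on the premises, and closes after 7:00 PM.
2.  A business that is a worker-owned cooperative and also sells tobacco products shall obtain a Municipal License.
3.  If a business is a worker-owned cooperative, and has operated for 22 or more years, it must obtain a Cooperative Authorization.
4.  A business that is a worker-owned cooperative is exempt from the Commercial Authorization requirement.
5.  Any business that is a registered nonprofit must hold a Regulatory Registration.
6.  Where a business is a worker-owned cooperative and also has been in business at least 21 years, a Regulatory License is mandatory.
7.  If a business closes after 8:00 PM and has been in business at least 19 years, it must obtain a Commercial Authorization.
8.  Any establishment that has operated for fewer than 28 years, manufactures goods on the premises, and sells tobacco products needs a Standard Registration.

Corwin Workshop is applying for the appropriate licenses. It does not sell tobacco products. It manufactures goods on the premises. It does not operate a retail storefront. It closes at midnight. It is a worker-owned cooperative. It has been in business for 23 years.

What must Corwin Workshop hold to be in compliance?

Cooperative Authorization, Regulatory License

1. is a worker-owned cooperative (not: is a registered nonprofit); manufactures goods on the premises; closes midnight, after 7:00 PM → Annual Authorization not required.
2. is a worker-owned cooperative; does not sell tobacco products → Municipal License not required.
3. is a worker-owned cooperative; years in business 23 ≥ 22 → Cooperative Authorization required.
4. is a worker-owned cooperative → exempt from Commercial Authorization.
5. is a worker-owned cooperative (not: is a registered nonprofit) → Regulatory Registration not required.
6. is a worker-owned cooperative; years in business 23 ≥ 21 → Regulatory License required.
7. closes midnight, after 8:00 PM; years in business 23 ≥ 19 → Commercial Authorization required.
8. years in business 23 < 28; manufactures goods on the premises; does not sell tobacco products → Standard Registration not required.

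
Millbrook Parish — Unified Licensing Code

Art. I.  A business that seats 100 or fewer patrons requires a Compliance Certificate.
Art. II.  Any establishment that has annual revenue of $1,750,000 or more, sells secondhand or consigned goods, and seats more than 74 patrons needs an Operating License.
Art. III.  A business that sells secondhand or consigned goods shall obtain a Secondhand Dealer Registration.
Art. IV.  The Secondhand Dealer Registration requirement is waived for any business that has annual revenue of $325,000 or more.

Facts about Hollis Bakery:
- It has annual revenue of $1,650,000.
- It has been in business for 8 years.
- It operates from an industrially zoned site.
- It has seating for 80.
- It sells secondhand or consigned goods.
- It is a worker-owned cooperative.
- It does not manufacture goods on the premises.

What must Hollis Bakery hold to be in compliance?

Compliance Certificate

Art. I. seating 80 ≤ 100 → Compliance Certificate required.
Art. II. revenue $1,650,000 < $1,750,000; sells secondhand or consigned goods; seating 80 > 74 → Operating License not required.
Art. III. sells secondhand or consigned goods → Secondhand Dealer Registration required.
Art. IV. revenue $1,650,000 ≥ $325,000 → exempt from Secondhand Dealer Registration.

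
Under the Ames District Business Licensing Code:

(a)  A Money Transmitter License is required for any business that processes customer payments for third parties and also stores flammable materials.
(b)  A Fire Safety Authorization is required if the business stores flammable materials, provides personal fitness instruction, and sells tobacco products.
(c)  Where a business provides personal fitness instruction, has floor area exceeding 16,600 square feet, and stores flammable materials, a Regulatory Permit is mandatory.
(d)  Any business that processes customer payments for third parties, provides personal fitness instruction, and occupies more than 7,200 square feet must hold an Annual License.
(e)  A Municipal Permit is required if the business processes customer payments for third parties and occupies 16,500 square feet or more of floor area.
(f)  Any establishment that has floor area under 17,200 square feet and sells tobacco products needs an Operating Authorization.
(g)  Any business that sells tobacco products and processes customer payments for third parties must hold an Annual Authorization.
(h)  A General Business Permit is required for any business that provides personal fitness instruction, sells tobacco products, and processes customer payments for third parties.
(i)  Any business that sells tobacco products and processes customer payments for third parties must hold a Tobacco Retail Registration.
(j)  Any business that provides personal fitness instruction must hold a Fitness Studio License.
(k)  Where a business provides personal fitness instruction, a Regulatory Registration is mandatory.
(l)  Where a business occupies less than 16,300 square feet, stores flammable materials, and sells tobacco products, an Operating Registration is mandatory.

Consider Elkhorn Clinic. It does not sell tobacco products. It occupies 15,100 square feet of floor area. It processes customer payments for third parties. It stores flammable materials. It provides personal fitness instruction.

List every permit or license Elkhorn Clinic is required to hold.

(a) processes customer payments for third parties; stores flammable materials → Money Transmitter License required.
(b) stores flammable materials; provides personal fitness instruction; does not sell tobacco products → Fire Safety Authorization not required.
(c) provides personal fitness instruction; floor area 15,100 square feet ≤ 16,600 square feet; stores flammable materials → Regulatory Permit not required.
(d) processes customer payments for third parties; provides personal fitness instruction; floor area 15,100 square feet > 7,200 square feet → Annual License required.
(e) processes customer payments for third parties; floor area 15,100 square feet < 16,500 square feet → Municipal Permit not required.
(f) floor area 15,100 square feet < 17,200 square feet; does not sell tobacco products → Operating Authorization not required.
(g) does not sell tobacco products; processes customer payments for third parties → Annual Authorization not required.
(h) provides personal fitness instruction; does not sell tobacco products; processes customer payments for third parties → General Business Permit not required.
(i) does not sell tobacco products; processes customer payments for third parties → Tobacco Retail Registration not required.
(j) provides personal fitness instruction → Fitness Studio License required.
(k) provides personal fitness instruction → Regulatory Registration required.
(l) floor area 15,100 square feet < 16,300 square feet; stores flammable materials; does not sell tobacco products → Operating Registration not required.

Annual License, Fitness Studio License, Money Transmitter License, Regulatory Registration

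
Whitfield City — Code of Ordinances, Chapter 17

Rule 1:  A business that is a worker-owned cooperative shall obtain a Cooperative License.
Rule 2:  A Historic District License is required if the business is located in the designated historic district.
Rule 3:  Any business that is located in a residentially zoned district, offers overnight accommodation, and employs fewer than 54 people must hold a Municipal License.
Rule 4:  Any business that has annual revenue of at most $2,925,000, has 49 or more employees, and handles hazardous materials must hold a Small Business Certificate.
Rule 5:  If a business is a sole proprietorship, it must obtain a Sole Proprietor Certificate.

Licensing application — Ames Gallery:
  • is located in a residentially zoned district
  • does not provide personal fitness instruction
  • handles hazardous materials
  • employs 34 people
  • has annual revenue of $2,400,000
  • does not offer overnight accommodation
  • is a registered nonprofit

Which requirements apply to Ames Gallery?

Rule 1: is a registered nonprofit (not: is a worker-owned cooperative) → Cooperative License not required.
Rule 2: is located in a residentially zoned district (not: is located in the designated historic district) → Historic District License not required.
Rule 3: is located in a residentially zoned district; does not offer overnight accommodation; employees 34 < 54 → Municipal License not required.
Rule 4: revenue $2,400,000 ≤ $2,925,000; employees 34 < 49; handles hazardous materials → Small Business Certificate not required.
Rule 5: is a registered nonprofit (not: is a sole proprietorship) → Sole Proprietor Certificate not required.

None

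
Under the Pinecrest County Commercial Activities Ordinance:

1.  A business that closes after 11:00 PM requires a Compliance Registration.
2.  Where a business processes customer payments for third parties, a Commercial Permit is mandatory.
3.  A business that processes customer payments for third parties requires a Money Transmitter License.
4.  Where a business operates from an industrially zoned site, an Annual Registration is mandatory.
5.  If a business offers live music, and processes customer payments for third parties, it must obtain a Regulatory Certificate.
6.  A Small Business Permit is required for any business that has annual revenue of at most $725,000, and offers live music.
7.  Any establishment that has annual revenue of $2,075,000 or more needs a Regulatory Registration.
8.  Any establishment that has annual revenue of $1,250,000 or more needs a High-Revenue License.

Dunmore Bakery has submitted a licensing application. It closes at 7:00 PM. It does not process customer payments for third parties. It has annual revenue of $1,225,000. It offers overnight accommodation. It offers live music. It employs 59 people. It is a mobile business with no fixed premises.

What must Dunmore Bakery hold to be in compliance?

None

1. closes 7:00 PM, at/before 11:00 PM → Compliance Registration not required.
2. does not process customer payments for third parties → Commercial Permit not required.
3. does not process customer payments for third parties → Money Transmitter License not required.
4. is a mobile business with no fixed premises (not: operates from an industrially zoned site) → Annual Registration not required.
5. offers live music; does not process customer payments for third parties → Regulatory Certificate not required.
6. revenue $1,225,000 > $725,000; offers live music → Small Business Permit not required.
7. revenue $1,225,000 < $2,075,000 → Regulatory Registration not required.
8. revenue $1,225,000 < $1,250,000 → High-Revenue License not required.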